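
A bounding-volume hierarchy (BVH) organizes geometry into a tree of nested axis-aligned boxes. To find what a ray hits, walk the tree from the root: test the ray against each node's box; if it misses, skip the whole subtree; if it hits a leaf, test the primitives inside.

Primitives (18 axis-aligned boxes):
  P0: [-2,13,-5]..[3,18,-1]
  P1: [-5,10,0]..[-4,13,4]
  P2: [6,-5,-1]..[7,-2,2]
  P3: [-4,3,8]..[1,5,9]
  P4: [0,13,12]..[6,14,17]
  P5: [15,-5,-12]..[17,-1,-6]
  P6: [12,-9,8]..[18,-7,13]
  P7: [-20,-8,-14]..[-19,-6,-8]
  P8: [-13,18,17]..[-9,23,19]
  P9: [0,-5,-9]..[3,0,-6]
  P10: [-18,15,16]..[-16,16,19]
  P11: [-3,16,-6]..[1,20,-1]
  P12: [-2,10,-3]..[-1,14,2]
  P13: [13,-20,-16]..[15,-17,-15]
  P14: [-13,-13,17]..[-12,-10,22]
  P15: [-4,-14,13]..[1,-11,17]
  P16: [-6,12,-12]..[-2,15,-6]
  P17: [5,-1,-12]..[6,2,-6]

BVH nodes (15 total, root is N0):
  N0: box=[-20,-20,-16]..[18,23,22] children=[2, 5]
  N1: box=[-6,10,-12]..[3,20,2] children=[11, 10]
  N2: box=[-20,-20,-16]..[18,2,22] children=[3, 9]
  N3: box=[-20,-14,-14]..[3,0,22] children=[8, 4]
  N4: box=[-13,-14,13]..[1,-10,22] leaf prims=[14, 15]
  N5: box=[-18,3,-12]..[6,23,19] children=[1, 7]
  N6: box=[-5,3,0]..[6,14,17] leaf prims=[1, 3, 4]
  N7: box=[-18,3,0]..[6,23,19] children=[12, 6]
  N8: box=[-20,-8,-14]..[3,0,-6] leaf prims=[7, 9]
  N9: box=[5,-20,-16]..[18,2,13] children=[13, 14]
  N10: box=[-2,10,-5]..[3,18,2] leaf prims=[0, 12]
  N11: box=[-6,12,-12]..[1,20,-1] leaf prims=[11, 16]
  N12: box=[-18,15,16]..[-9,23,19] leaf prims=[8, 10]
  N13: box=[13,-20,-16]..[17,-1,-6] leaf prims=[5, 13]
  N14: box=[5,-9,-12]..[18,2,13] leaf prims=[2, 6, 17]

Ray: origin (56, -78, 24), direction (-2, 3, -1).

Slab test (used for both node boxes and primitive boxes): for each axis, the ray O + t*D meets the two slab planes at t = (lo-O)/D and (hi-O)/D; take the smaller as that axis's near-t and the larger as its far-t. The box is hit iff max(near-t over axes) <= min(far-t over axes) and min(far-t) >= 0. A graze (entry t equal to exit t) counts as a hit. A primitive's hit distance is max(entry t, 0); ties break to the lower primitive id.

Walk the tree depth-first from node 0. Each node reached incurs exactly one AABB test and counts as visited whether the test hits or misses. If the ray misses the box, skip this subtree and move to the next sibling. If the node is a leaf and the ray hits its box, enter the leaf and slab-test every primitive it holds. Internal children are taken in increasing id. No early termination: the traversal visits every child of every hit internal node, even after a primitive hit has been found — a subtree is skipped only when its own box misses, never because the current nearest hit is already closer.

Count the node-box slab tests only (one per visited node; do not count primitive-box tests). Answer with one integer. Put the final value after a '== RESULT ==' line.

Trace the traversal:
N0 x:[19,38] y:[58/3,101/3] z:[2,40] -> hit [58/3,101/3], descend [2, 5]
  N2 x:[19,38] y:[58/3,80/3] z:[2,40] -> hit [58/3,80/3], descend [3, 9]
    N3 x:[53/2,38] y:[64/3,26] z:[2,38] -> miss, prune
    N9 x:[19,51/2] y:[58/3,80/3] z:[11,40] -> hit [58/3,51/2], descend [13, 14]
      N13 x:[39/2,43/2] y:[58/3,77/3] z:[30,40] -> miss, prune
      N14 x:[19,51/2] y:[23,80/3] z:[11,36] -> hit [23,51/2] leaf, test {P2@t=49/2, P6(miss), P17(miss)}
  N5 x:[25,37] y:[27,101/3] z:[5,36] -> hit [27,101/3], descend [1, 7]
    N1 x:[53/2,31] y:[88/3,98/3] z:[22,36] -> hit [88/3,31], descend [10, 11]
      N10 x:[53/2,29] y:[88/3,32] z:[22,29] -> miss, prune
      N11 x:[55/2,31] y:[30,98/3] z:[25,36] -> hit [30,31] leaf, test {P11(miss), P16@t=30}
    N7 x:[25,37] y:[27,101/3] z:[5,24] -> miss, prune

Summary -> nodes [0, 2, 3, 9, 13, 14, 5, 1, 10, 11, 7]; box-tests=11; leaf-entries=2; first=P2

== RESULT ==
11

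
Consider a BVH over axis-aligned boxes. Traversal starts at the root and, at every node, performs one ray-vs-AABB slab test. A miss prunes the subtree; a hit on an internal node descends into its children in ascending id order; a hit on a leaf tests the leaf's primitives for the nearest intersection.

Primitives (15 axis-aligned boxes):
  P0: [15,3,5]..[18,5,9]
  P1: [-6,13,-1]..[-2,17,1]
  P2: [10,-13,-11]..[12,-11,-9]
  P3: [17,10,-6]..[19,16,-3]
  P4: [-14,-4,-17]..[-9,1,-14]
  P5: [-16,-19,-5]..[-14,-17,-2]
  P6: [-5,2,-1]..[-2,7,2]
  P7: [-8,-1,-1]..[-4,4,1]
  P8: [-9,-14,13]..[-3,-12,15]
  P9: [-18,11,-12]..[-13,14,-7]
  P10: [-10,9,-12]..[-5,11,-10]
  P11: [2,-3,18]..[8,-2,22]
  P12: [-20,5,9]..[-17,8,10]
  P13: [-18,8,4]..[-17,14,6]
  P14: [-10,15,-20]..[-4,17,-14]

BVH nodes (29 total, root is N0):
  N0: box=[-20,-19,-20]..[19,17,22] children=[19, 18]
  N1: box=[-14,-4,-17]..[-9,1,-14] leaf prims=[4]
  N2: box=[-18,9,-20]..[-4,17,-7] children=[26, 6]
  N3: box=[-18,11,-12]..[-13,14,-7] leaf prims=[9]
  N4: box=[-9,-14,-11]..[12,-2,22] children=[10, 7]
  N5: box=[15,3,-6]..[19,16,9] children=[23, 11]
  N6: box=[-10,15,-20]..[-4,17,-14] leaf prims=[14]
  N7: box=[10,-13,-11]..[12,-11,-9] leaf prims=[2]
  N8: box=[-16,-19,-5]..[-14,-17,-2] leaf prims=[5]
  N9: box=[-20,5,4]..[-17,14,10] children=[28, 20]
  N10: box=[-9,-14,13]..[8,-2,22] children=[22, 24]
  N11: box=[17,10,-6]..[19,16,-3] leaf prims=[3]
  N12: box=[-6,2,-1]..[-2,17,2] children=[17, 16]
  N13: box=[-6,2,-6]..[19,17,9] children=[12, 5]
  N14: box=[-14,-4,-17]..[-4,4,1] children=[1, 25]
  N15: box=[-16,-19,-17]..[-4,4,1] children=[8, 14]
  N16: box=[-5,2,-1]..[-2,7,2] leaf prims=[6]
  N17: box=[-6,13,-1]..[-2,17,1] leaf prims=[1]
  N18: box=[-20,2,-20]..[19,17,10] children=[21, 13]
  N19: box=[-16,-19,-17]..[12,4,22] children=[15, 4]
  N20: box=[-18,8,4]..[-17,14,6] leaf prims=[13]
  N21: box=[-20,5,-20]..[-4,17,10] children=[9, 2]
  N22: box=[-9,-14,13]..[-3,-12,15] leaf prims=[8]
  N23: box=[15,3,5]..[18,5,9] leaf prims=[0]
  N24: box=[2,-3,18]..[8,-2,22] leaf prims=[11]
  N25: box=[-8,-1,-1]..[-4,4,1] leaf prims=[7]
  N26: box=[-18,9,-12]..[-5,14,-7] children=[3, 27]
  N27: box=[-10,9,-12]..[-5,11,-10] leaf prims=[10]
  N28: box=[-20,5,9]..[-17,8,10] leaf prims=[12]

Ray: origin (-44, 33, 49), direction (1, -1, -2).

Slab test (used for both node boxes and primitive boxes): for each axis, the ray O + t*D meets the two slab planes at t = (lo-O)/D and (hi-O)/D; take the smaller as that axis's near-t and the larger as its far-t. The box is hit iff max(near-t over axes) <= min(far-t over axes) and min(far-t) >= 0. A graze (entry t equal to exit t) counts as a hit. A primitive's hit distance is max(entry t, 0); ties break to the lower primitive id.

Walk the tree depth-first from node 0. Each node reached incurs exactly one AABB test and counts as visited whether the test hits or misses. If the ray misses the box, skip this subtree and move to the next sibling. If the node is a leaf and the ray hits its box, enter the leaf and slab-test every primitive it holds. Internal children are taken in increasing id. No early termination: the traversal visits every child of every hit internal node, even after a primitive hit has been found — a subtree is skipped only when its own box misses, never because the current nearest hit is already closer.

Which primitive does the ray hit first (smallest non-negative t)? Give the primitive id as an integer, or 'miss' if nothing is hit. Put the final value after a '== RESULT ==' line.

Traverse from the root:
N0 x:[24,63] y:[16,52] z:[27/2,69/2] -> hit [24,69/2], descend [18, 19]
  N18 x:[24,63] y:[16,31] z:[39/2,69/2] -> hit [24,31], descend [13, 21]
    N13 x:[38,63] y:[16,31] z:[20,55/2] -> miss, prune
    N21 x:[24,40] y:[16,28] z:[39/2,69/2] -> hit [24,28], descend [2, 9]
      N2 x:[26,40] y:[16,24] z:[28,69/2] -> miss, prune
      N9 x:[24,27] y:[19,28] z:[39/2,45/2] -> miss, prune
  N19 x:[28,56] y:[29,52] z:[27/2,33] -> hit [29,33], descend [4, 15]
    N4 x:[35,56] y:[35,47] z:[27/2,30] -> miss, prune
    N15 x:[28,40] y:[29,52] z:[24,33] -> hit [29,33], descend [8, 14]
      N8 x:[28,30] y:[50,52] z:[51/2,27] -> miss, prune
      N14 x:[30,40] y:[29,37] z:[24,33] -> hit [30,33], descend [1, 25]
        N1 x:[30,35] y:[32,37] z:[63/2,33] -> hit [32,33] leaf, test {P4@t=32}
        N25 x:[36,40] y:[29,34] z:[24,25] -> miss, prune

Visited [0, 18, 13, 21, 2, 9, 19, 4, 15, 8, 14, 1, 25]. Tests: 13 box, 1 leaf. Nearest: P4.

== RESULT ==
4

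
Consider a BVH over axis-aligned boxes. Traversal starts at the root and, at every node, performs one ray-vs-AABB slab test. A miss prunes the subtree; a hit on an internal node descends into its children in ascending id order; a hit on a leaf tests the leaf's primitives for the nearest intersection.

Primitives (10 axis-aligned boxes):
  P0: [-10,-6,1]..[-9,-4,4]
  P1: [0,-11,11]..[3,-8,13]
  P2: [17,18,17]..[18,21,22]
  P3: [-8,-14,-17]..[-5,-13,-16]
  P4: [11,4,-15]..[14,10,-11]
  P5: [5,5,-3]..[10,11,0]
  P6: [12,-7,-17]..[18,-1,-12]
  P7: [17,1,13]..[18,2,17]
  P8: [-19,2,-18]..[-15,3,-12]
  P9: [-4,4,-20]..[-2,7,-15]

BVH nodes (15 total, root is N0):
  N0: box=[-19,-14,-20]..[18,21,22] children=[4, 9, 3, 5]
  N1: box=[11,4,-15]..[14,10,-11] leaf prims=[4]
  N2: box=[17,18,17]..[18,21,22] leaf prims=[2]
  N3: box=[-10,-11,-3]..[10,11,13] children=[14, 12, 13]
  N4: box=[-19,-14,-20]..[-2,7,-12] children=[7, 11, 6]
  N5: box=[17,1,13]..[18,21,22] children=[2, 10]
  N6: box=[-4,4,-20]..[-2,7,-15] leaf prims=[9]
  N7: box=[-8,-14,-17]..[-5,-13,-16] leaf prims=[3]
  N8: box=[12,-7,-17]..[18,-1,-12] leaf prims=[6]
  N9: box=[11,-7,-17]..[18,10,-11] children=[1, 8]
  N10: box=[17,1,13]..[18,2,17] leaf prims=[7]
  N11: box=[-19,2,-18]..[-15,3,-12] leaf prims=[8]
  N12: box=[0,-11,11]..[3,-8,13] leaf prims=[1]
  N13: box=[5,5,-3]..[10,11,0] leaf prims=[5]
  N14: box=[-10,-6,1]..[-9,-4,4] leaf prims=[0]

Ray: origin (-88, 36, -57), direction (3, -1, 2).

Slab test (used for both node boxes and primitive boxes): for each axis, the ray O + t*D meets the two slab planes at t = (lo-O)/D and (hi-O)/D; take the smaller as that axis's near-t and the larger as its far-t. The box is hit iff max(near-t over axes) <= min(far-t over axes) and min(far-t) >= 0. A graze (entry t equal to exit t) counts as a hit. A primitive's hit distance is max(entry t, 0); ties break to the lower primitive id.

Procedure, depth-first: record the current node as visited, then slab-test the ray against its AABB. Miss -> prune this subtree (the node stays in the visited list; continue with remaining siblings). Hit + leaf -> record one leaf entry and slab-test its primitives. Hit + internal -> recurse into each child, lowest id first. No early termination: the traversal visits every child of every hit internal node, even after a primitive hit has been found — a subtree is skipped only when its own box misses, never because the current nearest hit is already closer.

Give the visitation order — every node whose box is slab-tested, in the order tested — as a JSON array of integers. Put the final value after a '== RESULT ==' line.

Traverse from the root:
N0 x:[23,106/3] y:[15,50] z:[37/2,79/2] -> hit [23,106/3], descend [3, 4, 5, 9]
  N3 x:[26,98/3] y:[25,47] z:[27,35] -> hit [27,98/3], descend [12, 13, 14]
    N12 x:[88/3,91/3] y:[44,47] z:[34,35] -> miss, prune
    N13 x:[31,98/3] y:[25,31] z:[27,57/2] -> miss, prune
    N14 x:[26,79/3] y:[40,42] z:[29,61/2] -> miss, prune
  N4 x:[23,86/3] y:[29,50] z:[37/2,45/2] -> miss, prune
  N5 x:[35,106/3] y:[15,35] z:[35,79/2] -> hit [35,35], descend [2, 10]
    N2 x:[35,106/3] y:[15,18] z:[37,79/2] -> miss, prune
    N10 x:[35,106/3] y:[34,35] z:[35,37] -> hit [35,35] leaf, test {P7@t=35}
  N9 x:[33,106/3] y:[26,43] z:[20,23] -> miss, prune

order=[0, 3, 12, 13, 14, 4, 5, 2, 10, 9]  |boxes|=10  |leaves|=1  hit=P7

== RESULT ==
[0, 3, 12, 13, 14, 4, 5, 2, 10, 9]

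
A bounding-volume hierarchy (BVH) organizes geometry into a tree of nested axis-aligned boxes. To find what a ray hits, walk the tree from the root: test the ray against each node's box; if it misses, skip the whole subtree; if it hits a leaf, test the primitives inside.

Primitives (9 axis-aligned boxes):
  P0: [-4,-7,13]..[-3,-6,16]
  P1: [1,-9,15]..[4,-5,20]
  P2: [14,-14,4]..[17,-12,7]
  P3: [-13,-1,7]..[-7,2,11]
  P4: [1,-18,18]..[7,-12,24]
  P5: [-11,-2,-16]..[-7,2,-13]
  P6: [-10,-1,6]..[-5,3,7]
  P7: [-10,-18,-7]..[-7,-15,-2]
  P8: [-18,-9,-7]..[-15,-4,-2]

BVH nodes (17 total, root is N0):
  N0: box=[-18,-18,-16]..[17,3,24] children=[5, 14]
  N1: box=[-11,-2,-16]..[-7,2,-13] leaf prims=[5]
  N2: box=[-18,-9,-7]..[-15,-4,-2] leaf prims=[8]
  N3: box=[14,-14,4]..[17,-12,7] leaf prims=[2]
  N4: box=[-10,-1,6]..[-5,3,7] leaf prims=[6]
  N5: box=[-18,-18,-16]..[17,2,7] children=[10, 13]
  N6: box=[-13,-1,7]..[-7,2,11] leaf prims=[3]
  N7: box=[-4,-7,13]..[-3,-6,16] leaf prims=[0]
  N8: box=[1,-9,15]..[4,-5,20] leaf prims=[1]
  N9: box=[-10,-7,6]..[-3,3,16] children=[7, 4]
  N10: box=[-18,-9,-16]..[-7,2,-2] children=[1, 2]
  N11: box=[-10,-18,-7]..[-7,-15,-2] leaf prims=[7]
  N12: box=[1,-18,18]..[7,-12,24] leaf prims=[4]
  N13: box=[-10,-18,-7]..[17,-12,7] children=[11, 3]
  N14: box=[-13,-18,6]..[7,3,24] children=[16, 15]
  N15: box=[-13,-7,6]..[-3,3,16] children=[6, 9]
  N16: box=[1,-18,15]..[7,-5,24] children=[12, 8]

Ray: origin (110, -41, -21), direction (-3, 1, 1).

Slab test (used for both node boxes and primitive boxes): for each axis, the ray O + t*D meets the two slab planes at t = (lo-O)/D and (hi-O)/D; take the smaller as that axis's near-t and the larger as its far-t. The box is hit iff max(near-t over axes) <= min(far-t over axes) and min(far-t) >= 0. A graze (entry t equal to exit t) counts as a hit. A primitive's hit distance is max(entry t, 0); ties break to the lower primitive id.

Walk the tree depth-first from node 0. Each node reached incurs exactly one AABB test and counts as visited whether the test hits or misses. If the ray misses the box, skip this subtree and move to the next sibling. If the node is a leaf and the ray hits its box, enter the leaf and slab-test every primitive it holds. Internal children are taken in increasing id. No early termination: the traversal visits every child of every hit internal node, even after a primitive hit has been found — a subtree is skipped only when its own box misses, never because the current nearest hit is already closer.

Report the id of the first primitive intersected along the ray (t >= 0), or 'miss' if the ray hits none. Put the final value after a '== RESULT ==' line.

Trace the traversal:
N0 x:[31,128/3] y:[23,44] z:[5,45] -> hit [31,128/3], descend [5, 14]
  N5 x:[31,128/3] y:[23,43] z:[5,28] -> miss, prune
  N14 x:[103/3,41] y:[23,44] z:[27,45] -> hit [103/3,41], descend [15, 16]
    N15 x:[113/3,41] y:[34,44] z:[27,37] -> miss, prune
    N16 x:[103/3,109/3] y:[23,36] z:[36,45] -> hit [36,36], descend [8, 12]
      N8 x:[106/3,109/3] y:[32,36] z:[36,41] -> hit [36,36] leaf, test {P1@t=36}
      N12 x:[103/3,109/3] y:[23,29] z:[39,45] -> miss, prune

order=[0, 5, 14, 15, 16, 8, 12]  |boxes|=7  |leaves|=1  hit=P1

== RESULT ==
1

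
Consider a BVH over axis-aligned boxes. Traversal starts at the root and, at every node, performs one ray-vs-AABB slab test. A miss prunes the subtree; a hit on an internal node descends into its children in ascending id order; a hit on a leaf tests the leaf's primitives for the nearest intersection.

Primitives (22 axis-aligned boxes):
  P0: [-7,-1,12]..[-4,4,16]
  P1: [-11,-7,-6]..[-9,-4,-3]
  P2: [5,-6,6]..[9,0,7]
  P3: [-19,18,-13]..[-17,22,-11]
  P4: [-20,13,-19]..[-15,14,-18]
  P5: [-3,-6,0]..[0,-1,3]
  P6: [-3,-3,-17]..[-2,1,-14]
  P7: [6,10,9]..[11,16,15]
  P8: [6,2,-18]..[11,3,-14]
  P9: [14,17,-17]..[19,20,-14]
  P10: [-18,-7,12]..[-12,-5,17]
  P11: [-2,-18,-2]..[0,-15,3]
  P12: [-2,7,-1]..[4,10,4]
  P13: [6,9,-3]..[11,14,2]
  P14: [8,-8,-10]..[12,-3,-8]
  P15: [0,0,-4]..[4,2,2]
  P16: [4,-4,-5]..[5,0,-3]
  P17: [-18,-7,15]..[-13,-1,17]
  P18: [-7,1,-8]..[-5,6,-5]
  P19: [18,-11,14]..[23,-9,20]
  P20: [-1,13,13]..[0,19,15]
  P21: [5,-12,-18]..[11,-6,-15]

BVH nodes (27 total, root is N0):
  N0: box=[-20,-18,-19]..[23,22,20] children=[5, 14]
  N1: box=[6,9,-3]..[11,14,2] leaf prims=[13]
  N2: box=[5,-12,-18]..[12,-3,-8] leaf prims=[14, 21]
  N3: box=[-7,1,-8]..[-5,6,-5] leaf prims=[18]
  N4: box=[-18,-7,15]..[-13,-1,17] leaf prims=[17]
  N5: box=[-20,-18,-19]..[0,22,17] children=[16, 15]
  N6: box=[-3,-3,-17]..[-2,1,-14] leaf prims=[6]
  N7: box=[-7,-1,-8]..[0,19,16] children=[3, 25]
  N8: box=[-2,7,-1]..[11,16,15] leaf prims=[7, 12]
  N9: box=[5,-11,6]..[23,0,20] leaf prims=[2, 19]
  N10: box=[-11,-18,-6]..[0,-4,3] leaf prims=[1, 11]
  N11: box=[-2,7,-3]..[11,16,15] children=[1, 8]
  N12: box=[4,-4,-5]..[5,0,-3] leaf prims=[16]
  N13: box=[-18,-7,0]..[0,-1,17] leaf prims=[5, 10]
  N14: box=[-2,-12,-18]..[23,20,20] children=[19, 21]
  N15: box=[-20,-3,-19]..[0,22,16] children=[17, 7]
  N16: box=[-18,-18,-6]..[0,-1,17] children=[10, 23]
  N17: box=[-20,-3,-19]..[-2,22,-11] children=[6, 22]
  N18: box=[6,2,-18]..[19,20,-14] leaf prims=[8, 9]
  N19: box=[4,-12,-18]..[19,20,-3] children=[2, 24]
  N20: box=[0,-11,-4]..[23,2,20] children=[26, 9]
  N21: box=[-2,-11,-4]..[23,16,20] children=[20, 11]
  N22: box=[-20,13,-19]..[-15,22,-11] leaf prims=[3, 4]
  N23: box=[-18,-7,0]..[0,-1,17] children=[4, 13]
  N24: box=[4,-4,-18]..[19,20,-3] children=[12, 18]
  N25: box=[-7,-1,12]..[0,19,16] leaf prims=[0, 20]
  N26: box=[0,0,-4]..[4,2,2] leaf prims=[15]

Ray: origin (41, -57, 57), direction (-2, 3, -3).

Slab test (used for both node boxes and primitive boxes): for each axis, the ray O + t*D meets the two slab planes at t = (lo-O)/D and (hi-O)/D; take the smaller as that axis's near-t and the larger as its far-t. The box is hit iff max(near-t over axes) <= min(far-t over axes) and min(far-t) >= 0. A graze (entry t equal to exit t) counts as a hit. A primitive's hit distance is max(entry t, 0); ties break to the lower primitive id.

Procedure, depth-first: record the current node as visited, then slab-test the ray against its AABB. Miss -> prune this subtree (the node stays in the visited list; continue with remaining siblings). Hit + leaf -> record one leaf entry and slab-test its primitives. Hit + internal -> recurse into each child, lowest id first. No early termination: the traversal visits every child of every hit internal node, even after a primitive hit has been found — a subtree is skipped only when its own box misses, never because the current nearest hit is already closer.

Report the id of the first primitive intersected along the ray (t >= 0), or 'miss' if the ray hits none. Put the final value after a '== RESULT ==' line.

Traverse from the root:
N0 x:[9,61/2] y:[13,79/3] z:[37/3,76/3] -> hit [13,76/3], descend [5, 14]
  N5 x:[41/2,61/2] y:[13,79/3] z:[40/3,76/3] -> hit [41/2,76/3], descend [15, 16]
    N15 x:[41/2,61/2] y:[18,79/3] z:[41/3,76/3] -> hit [41/2,76/3], descend [7, 17]
      N7 x:[41/2,24] y:[56/3,76/3] z:[41/3,65/3] -> hit [41/2,65/3], descend [3, 25]
        N3 x:[23,24] y:[58/3,21] z:[62/3,65/3] -> miss, prune
        N25 x:[41/2,24] y:[56/3,76/3] z:[41/3,15] -> miss, prune
      N17 x:[43/2,61/2] y:[18,79/3] z:[68/3,76/3] -> hit [68/3,76/3], descend [6, 22]
        N6 x:[43/2,22] y:[18,58/3] z:[71/3,74/3] -> miss, prune
        N22 x:[28,61/2] y:[70/3,79/3] z:[68/3,76/3] -> miss, prune
    N16 x:[41/2,59/2] y:[13,56/3] z:[40/3,21] -> miss, prune
  N14 x:[9,43/2] y:[15,77/3] z:[37/3,25] -> hit [15,43/2], descend [19, 21]
    N19 x:[11,37/2] y:[15,77/3] z:[20,25] -> miss, prune
    N21 x:[9,43/2] y:[46/3,73/3] z:[37/3,61/3] -> hit [46/3,61/3], descend [11, 20]
      N11 x:[15,43/2] y:[64/3,73/3] z:[14,20] -> miss, prune
      N20 x:[9,41/2] y:[46/3,59/3] z:[37/3,61/3] -> hit [46/3,59/3], descend [9, 26]
        N9 x:[9,18] y:[46/3,19] z:[37/3,17] -> hit [46/3,17] leaf, test {P2@t=17, P19(miss)}
        N26 x:[37/2,41/2] y:[19,59/3] z:[55/3,61/3] -> hit [19,59/3] leaf, test {P15@t=19}

17 AABB tests over nodes [0, 5, 15, 7, 3, 25, 17, 6, 22, 16, 14, 19, 21, 11, 20, 9, 26]; 2 leaves entered; closest P2.

== RESULT ==
2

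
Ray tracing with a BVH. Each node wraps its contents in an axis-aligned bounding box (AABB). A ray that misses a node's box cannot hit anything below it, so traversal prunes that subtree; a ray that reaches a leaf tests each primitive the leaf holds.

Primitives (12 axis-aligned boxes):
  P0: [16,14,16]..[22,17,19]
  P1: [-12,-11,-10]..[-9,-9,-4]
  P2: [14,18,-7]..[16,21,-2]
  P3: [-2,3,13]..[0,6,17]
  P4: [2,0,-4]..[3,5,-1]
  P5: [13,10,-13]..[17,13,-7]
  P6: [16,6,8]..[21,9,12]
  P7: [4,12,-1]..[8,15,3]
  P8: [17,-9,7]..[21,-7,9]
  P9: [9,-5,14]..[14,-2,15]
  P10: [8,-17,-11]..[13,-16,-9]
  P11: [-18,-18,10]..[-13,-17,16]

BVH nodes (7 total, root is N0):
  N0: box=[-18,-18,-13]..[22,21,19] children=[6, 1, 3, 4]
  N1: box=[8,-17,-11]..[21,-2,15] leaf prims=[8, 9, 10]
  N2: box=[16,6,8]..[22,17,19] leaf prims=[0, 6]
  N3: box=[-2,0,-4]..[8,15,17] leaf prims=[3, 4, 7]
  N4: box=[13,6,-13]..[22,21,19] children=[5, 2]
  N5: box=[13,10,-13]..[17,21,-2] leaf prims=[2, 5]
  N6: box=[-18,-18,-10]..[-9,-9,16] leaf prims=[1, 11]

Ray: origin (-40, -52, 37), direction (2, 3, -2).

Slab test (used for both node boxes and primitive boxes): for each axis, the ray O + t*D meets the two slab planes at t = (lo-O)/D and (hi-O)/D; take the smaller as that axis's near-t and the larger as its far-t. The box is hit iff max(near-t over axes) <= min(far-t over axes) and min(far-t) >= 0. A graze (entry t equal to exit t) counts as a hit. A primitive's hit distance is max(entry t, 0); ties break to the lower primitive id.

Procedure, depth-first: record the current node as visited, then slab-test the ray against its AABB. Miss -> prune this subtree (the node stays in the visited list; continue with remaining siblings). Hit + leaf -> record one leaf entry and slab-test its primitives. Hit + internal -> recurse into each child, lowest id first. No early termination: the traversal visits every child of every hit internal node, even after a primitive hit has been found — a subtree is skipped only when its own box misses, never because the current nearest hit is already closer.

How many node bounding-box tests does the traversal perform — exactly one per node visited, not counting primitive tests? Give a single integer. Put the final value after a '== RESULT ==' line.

Trace the traversal:
N0 x:[11,31] y:[34/3,73/3] z:[9,25] -> hit [34/3,73/3], descend [1, 3, 4, 6]
  N1 x:[24,61/2] y:[35/3,50/3] z:[11,24] -> miss, prune
  N3 x:[19,24] y:[52/3,67/3] z:[10,41/2] -> hit [19,41/2] leaf, test {P3(miss), P4(miss), P7(miss)}
  N4 x:[53/2,31] y:[58/3,73/3] z:[9,25] -> miss, prune
  N6 x:[11,31/2] y:[34/3,43/3] z:[21/2,47/2] -> hit [34/3,43/3] leaf, test {P1(miss), P11@t=34/3}

Visited [0, 1, 3, 4, 6]. Tests: 5 box, 2 leaf. Nearest: P11.

== RESULT ==
5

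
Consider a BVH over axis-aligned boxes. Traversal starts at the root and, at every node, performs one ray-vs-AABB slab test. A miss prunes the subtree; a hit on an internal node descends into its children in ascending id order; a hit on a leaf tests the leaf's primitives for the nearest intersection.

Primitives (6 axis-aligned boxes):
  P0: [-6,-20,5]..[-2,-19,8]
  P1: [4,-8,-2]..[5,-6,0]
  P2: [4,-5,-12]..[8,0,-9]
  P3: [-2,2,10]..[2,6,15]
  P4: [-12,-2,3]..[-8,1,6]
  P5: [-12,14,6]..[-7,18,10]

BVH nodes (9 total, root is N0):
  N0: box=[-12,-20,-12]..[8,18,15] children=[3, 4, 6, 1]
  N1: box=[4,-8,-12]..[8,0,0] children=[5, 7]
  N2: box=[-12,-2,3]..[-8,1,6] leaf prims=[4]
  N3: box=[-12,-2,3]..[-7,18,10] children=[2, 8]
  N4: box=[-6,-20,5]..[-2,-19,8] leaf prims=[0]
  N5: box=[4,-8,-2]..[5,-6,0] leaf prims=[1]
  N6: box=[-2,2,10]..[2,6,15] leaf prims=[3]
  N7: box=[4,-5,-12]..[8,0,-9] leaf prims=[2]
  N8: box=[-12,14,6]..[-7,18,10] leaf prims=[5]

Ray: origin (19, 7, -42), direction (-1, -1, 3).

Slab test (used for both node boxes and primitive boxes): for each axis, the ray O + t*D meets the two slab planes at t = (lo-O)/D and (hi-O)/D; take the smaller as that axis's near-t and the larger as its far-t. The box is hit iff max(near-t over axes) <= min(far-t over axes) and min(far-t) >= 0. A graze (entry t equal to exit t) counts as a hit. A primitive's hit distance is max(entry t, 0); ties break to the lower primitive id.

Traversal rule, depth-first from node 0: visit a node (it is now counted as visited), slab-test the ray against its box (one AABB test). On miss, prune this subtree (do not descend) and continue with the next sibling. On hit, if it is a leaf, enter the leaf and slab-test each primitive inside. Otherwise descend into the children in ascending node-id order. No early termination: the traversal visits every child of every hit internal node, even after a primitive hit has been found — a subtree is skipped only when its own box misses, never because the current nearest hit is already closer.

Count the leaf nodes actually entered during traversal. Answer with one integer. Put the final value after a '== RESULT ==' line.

Traverse from the root:
N0 x:[11,31] y:[-11,27] z:[10,19] -> hit [11,19], descend [1, 3, 4, 6]
  N1 x:[11,15] y:[7,15] z:[10,14] -> hit [11,14], descend [5, 7]
    N5 x:[14,15] y:[13,15] z:[40/3,14] -> hit [14,14] leaf, test {P1@t=14}
    N7 x:[11,15] y:[7,12] z:[10,11] -> hit [11,11] leaf, test {P2@t=11}
  N3 x:[26,31] y:[-11,9] z:[15,52/3] -> miss, prune
  N4 x:[21,25] y:[26,27] z:[47/3,50/3] -> miss, prune
  N6 x:[17,21] y:[1,5] z:[52/3,19] -> miss, prune

7 AABB tests over nodes [0, 1, 5, 7, 3, 4, 6]; 2 leaves entered; closest P2.

== RESULT ==
2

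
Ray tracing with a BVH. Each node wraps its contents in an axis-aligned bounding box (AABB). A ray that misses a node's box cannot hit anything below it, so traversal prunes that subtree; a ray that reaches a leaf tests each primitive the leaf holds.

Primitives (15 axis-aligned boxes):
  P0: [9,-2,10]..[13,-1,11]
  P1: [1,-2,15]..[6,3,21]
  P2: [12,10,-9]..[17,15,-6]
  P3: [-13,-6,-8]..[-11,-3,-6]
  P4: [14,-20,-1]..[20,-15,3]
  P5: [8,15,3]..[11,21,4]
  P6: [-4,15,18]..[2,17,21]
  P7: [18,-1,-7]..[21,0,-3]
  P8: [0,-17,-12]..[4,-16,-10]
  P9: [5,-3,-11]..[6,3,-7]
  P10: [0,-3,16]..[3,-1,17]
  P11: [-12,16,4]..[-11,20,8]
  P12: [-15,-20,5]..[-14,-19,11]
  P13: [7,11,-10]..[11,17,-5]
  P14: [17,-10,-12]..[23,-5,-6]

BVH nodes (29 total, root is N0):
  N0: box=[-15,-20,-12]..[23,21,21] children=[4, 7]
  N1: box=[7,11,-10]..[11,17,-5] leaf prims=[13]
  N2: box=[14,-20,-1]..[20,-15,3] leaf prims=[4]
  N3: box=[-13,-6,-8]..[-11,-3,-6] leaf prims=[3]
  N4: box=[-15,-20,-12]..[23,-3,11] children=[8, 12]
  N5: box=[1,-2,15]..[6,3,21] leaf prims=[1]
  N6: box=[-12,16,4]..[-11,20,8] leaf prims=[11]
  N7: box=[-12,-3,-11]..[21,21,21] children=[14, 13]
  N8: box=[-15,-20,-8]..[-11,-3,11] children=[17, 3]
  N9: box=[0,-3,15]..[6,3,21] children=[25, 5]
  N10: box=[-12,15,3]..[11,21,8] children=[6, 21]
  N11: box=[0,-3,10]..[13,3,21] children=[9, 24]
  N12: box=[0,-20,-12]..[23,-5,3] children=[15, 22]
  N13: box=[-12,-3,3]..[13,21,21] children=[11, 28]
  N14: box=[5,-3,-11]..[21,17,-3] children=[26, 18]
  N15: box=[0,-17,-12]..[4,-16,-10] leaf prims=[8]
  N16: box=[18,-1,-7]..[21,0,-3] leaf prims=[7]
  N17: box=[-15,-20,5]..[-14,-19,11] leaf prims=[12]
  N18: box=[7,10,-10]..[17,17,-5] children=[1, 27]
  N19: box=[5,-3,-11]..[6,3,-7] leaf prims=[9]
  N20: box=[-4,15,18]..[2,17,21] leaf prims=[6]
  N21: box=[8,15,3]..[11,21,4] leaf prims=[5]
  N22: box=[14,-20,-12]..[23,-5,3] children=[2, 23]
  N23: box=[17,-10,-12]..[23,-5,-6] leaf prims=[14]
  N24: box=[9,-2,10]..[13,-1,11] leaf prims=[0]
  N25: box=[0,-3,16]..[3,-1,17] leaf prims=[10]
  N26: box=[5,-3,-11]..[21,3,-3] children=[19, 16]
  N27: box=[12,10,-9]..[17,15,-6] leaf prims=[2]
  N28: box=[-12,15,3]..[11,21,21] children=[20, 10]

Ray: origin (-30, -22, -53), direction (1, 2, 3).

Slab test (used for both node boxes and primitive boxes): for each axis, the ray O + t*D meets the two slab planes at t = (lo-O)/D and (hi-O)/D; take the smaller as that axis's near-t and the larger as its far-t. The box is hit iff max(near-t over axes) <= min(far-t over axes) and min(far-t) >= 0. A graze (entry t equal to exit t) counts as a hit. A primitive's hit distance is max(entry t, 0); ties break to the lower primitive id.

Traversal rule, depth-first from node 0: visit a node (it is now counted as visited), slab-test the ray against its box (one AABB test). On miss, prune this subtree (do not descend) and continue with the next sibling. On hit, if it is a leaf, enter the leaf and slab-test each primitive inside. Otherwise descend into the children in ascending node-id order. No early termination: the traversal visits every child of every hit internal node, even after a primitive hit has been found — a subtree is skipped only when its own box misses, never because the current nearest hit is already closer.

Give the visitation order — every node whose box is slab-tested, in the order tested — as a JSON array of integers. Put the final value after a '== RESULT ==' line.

Walk:
N0 x:[15,53] y:[1,43/2] z:[41/3,74/3] -> hit [15,43/2], descend [4, 7]
  N4 x:[15,53] y:[1,19/2] z:[41/3,64/3] -> miss, prune
  N7 x:[18,51] y:[19/2,43/2] z:[14,74/3] -> hit [18,43/2], descend [13, 14]
    N13 x:[18,43] y:[19/2,43/2] z:[56/3,74/3] -> hit [56/3,43/2], descend [11, 28]
      N11 x:[30,43] y:[19/2,25/2] z:[21,74/3] -> miss, prune
      N28 x:[18,41] y:[37/2,43/2] z:[56/3,74/3] -> hit [56/3,43/2], descend [10, 20]
        N10 x:[18,41] y:[37/2,43/2] z:[56/3,61/3] -> hit [56/3,61/3], descend [6, 21]
          N6 x:[18,19] y:[19,21] z:[19,61/3] -> hit [19,19] leaf, test {P11@t=19}
          N21 x:[38,41] y:[37/2,43/2] z:[56/3,19] -> miss, prune
        N20 x:[26,32] y:[37/2,39/2] z:[71/3,74/3] -> miss, prune
    N14 x:[35,51] y:[19/2,39/2] z:[14,50/3] -> miss, prune

order=[0, 4, 7, 13, 11, 28, 10, 6, 21, 20, 14]  |boxes|=11  |leaves|=1  hit=P11

== RESULT ==
[0, 4, 7, 13, 11, 28, 10, 6, 21, 20, 14]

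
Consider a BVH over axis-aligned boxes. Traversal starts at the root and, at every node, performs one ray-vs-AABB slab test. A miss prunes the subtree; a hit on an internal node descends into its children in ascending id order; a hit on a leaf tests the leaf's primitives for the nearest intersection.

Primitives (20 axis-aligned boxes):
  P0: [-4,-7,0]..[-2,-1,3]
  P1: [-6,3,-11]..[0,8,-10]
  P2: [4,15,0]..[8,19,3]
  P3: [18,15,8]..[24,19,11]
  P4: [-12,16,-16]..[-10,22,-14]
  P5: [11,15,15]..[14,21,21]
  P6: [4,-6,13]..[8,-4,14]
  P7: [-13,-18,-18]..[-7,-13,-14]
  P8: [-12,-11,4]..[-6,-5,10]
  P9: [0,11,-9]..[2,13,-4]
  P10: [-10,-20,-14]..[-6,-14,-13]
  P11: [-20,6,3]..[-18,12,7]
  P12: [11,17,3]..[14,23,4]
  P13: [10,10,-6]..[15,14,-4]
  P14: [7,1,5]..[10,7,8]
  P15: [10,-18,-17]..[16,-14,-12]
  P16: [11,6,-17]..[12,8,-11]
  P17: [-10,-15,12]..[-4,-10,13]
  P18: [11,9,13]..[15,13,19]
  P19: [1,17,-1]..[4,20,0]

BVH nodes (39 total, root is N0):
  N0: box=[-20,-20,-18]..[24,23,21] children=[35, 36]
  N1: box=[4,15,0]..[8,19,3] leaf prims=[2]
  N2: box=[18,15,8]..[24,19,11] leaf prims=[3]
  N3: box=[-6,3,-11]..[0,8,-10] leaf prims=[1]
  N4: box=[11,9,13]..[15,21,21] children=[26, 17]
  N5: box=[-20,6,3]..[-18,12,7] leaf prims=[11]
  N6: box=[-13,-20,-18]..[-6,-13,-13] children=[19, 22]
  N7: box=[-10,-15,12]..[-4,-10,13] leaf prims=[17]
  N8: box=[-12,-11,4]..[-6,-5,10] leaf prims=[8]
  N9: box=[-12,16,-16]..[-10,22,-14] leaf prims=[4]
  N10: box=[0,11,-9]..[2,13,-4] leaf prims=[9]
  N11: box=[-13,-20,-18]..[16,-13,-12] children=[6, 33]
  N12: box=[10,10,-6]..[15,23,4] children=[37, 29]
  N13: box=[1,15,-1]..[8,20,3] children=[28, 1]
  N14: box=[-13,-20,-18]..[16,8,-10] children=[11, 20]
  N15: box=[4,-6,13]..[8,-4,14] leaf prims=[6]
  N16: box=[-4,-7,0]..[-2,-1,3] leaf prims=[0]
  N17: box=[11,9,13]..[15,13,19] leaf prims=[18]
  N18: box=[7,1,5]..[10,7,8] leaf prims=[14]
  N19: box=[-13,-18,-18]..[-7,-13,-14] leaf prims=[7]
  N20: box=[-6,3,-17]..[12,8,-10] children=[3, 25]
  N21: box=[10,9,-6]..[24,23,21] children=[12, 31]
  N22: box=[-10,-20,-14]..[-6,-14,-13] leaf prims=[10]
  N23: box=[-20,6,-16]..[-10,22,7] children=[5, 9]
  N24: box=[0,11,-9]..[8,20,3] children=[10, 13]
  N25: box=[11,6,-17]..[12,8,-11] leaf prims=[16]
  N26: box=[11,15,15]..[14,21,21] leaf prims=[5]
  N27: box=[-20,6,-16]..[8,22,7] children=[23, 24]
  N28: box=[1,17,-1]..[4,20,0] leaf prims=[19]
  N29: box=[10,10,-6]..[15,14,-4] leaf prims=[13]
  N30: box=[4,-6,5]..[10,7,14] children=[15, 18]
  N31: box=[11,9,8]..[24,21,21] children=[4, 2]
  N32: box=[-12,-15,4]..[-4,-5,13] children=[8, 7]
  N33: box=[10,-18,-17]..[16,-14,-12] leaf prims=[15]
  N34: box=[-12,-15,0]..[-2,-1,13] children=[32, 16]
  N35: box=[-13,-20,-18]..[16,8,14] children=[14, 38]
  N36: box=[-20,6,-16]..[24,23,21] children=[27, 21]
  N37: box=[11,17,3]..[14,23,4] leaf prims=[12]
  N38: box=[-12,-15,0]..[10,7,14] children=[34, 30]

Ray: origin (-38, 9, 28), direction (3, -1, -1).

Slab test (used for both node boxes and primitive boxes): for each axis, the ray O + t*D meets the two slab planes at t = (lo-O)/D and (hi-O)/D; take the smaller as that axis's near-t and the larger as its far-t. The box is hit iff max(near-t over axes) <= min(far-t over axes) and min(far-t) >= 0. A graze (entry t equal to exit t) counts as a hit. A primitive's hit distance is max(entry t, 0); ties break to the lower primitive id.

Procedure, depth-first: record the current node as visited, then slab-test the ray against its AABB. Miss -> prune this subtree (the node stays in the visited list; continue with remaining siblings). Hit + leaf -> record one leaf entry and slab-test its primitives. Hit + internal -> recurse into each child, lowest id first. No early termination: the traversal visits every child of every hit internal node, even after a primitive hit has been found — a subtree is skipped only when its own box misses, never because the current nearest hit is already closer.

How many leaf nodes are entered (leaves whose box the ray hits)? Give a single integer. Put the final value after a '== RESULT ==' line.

Walk:
N0 x:[6,62/3] y:[-14,29] z:[7,46] -> hit [7,62/3], descend [35, 36]
  N35 x:[25/3,18] y:[1,29] z:[14,46] -> hit [14,18], descend [14, 38]
    N14 x:[25/3,18] y:[1,29] z:[38,46] -> miss, prune
    N38 x:[26/3,16] y:[2,24] z:[14,28] -> hit [14,16], descend [30, 34]
      N30 x:[14,16] y:[2,15] z:[14,23] -> hit [14,15], descend [15, 18]
        N15 x:[14,46/3] y:[13,15] z:[14,15] -> hit [14,15] leaf, test {P6@t=14}
        N18 x:[15,16] y:[2,8] z:[20,23] -> miss, prune
      N34 x:[26/3,12] y:[10,24] z:[15,28] -> miss, prune
  N36 x:[6,62/3] y:[-14,3] z:[7,44] -> miss, prune

order=[0, 35, 14, 38, 30, 15, 18, 34, 36]  |boxes|=9  |leaves|=1  hit=P6

== RESULT ==
1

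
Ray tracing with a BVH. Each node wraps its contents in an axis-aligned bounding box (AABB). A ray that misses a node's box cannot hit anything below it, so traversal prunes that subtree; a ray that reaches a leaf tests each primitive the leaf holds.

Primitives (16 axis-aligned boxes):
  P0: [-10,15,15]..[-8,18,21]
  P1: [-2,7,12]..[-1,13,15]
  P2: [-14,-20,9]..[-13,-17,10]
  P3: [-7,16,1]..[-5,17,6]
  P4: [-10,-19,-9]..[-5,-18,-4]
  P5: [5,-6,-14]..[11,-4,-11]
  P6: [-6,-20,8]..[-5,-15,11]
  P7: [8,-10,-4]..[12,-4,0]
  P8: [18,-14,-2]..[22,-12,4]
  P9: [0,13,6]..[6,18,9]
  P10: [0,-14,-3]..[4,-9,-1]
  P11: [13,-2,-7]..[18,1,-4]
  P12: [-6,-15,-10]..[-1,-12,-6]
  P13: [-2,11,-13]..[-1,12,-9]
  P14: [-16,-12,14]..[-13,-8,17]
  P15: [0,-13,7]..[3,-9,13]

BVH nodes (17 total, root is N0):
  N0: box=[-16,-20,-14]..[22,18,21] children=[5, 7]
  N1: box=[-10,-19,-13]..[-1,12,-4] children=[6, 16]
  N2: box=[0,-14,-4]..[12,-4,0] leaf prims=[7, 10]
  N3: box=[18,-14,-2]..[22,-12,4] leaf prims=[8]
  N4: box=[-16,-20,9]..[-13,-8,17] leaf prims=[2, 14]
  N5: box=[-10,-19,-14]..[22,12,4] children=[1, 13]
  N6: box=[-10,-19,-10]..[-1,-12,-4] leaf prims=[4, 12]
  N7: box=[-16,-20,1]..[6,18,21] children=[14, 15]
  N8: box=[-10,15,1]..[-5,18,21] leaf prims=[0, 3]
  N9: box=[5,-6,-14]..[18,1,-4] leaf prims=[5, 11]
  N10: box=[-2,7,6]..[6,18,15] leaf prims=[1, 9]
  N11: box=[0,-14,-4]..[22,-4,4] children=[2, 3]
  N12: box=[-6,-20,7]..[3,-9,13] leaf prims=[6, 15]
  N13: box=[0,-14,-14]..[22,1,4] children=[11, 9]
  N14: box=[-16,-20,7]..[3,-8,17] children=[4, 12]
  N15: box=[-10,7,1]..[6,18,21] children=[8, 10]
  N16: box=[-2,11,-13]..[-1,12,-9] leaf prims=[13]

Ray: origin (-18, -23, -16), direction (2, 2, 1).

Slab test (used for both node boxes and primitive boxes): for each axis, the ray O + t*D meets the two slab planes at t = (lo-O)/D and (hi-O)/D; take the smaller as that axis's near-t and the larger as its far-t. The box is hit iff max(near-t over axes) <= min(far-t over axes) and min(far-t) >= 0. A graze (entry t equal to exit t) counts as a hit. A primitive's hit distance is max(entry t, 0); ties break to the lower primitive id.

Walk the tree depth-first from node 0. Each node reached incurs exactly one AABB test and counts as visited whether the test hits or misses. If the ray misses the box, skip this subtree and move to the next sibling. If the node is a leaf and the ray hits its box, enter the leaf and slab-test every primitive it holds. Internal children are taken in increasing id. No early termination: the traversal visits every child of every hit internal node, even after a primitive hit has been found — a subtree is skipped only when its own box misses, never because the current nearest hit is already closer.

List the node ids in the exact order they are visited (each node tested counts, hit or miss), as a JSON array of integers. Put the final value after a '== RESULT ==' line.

Trace the traversal:
N0 x:[1,20] y:[3/2,41/2] z:[2,37] -> hit [2,20], descend [5, 7]
  N5 x:[4,20] y:[2,35/2] z:[2,20] -> hit [4,35/2], descend [1, 13]
    N1 x:[4,17/2] y:[2,35/2] z:[3,12] -> hit [4,17/2], descend [6, 16]
      N6 x:[4,17/2] y:[2,11/2] z:[6,12] -> miss, prune
      N16 x:[8,17/2] y:[17,35/2] z:[3,7] -> miss, prune
    N13 x:[9,20] y:[9/2,12] z:[2,20] -> hit [9,12], descend [9, 11]
      N9 x:[23/2,18] y:[17/2,12] z:[2,12] -> hit [23/2,12] leaf, test {P5(miss), P11(miss)}
      N11 x:[9,20] y:[9/2,19/2] z:[12,20] -> miss, prune
  N7 x:[1,12] y:[3/2,41/2] z:[17,37] -> miss, prune

order=[0, 5, 1, 6, 16, 13, 9, 11, 7]  |boxes|=9  |leaves|=1  hit=miss

== RESULT ==
[0, 5, 1, 6, 16, 13, 9, 11, 7]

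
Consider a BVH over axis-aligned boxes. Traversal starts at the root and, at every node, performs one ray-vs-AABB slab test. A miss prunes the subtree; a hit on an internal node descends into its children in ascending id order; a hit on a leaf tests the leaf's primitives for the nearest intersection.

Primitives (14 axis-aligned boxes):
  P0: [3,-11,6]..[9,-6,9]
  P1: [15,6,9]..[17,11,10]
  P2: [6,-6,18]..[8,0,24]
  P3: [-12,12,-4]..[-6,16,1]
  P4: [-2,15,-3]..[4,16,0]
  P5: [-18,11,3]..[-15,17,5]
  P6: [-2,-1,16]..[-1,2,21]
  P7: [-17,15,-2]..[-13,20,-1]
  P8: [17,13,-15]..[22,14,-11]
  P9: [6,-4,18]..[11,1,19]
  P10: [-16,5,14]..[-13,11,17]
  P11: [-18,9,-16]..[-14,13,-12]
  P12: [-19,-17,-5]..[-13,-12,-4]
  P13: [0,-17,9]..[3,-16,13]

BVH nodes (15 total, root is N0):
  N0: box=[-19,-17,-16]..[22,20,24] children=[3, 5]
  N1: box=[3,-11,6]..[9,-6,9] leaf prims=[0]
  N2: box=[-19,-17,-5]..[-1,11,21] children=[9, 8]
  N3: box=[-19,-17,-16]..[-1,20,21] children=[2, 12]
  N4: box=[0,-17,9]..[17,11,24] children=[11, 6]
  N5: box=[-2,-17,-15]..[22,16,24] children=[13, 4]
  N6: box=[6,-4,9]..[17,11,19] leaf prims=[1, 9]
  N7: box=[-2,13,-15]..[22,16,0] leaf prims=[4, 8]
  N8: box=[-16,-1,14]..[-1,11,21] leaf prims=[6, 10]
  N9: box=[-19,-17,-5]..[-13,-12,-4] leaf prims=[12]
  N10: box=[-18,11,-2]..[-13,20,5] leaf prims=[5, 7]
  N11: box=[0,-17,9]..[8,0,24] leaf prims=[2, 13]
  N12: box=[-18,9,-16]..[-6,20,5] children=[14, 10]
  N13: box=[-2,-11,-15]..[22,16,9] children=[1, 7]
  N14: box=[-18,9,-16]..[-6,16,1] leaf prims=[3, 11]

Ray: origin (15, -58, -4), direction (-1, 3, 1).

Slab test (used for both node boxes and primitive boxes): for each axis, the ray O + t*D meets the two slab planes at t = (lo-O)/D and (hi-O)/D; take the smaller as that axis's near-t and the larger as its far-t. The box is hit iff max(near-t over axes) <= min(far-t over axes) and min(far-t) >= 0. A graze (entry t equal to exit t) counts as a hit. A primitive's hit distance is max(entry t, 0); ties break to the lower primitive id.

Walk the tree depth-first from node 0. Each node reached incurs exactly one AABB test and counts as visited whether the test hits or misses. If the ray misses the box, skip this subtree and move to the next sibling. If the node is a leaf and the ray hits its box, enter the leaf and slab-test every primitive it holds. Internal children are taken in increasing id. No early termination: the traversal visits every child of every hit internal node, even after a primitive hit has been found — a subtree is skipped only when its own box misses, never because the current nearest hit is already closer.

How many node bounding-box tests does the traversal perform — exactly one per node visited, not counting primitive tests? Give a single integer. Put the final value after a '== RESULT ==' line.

Traverse from the root:
N0 x:[-7,34] y:[41/3,26] z:[-12,28] -> hit [41/3,26], descend [3, 5]
  N3 x:[16,34] y:[41/3,26] z:[-12,25] -> hit [16,25], descend [2, 12]
    N2 x:[16,34] y:[41/3,23] z:[-1,25] -> hit [16,23], descend [8, 9]
      N8 x:[16,31] y:[19,23] z:[18,25] -> hit [19,23] leaf, test {P6(miss), P10(miss)}
      N9 x:[28,34] y:[41/3,46/3] z:[-1,0] -> miss, prune
    N12 x:[21,33] y:[67/3,26] z:[-12,9] -> miss, prune
  N5 x:[-7,17] y:[41/3,74/3] z:[-11,28] -> hit [41/3,17], descend [4, 13]
    N4 x:[-2,15] y:[41/3,23] z:[13,28] -> hit [41/3,15], descend [6, 11]
      N6 x:[-2,9] y:[18,23] z:[13,23] -> miss, prune
      N11 x:[7,15] y:[41/3,58/3] z:[13,28] -> hit [41/3,15] leaf, test {P2(miss), P13@t=41/3}
    N13 x:[-7,17] y:[47/3,74/3] z:[-11,13] -> miss, prune

order=[0, 3, 2, 8, 9, 12, 5, 4, 6, 11, 13]  |boxes|=11  |leaves|=2  hit=P13

== RESULT ==
11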